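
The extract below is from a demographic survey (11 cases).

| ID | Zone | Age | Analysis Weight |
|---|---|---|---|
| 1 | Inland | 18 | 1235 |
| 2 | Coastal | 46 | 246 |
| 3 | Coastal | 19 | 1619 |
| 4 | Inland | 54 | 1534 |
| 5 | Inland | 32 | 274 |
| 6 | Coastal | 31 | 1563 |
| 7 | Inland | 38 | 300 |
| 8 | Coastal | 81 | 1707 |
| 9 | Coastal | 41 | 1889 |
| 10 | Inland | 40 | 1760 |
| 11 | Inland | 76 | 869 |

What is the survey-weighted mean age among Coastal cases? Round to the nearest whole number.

44

Coastal rows: 2, 3, 6, 8, 9
Weighted sum = 46×246 + 19×1619 + 31×1563 + 81×1707 + 41×1889
  = 306246
Sum of weights = 246 + 1619 + 1563 + 1707 + 1889 = 7024
Weighted mean = 306246 / 7024 = 43.599943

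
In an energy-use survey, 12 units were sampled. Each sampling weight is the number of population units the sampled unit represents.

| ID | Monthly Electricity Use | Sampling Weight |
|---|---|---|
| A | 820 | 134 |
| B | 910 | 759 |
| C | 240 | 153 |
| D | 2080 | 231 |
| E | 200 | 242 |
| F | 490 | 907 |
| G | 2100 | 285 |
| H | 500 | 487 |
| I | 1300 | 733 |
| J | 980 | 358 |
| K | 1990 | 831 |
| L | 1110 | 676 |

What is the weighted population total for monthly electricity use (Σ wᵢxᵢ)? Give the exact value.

Weighted total = 6360390

6360390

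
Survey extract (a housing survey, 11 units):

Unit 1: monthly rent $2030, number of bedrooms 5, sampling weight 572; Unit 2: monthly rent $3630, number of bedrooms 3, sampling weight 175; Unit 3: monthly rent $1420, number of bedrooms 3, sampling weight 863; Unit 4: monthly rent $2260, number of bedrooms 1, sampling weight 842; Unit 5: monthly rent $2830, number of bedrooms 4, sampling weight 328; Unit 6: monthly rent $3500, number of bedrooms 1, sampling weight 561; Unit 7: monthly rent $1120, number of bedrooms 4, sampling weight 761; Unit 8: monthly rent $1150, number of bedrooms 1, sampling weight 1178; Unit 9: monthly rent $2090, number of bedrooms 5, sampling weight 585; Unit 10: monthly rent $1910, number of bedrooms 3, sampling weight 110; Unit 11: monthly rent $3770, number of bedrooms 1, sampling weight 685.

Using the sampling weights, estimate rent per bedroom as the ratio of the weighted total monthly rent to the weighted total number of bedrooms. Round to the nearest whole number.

Σ wᵢ·y = 2030×572 + 3630×175 + 1420×863 + 2260×842 + 2830×328 + 3500×561 + 1120×761 + 1150×1178 + 2090×585 + 1910×110 + 3770×685
  = 1161160 + 635250 + 1225460 + 1902920 + 928240 + 1963500 + 852320 + 1354700 + 1222650 + 210100 + 2582450 = 14038750
Σ wᵢ·x = 5×572 + 3×175 + 3×863 + 1×842 + 4×328 + 1×561 + 4×761 + 1×1178 + 5×585 + 3×110 + 1×685
  = 2860 + 525 + 2589 + 842 + 1312 + 561 + 3044 + 1178 + 2925 + 330 + 685 = 16851
Ratio = 14038750 / 16851 = 833.11079

833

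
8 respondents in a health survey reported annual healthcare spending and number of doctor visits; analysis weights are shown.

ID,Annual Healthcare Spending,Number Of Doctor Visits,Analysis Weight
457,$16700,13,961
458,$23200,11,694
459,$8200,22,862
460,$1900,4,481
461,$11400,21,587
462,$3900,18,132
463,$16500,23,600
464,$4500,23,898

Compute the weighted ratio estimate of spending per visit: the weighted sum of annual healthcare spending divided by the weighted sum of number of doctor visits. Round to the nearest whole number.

Σ wᵢ·y = 16700×961 + 23200×694 + 8200×862 + 1900×481 + 11400×587 + 3900×132 + 16500×600 + 4500×898
  = 61279400
Σ wᵢ·x = 13×961 + 11×694 + 22×862 + 4×481 + 21×587 + 18×132 + 23×600 + 23×898
  = 12493 + 7634 + 18964 + 1924 + 12327 + 2376 + 13800 + 20654 = 90172
Ratio = 61279400 / 90172 = 679.58346

680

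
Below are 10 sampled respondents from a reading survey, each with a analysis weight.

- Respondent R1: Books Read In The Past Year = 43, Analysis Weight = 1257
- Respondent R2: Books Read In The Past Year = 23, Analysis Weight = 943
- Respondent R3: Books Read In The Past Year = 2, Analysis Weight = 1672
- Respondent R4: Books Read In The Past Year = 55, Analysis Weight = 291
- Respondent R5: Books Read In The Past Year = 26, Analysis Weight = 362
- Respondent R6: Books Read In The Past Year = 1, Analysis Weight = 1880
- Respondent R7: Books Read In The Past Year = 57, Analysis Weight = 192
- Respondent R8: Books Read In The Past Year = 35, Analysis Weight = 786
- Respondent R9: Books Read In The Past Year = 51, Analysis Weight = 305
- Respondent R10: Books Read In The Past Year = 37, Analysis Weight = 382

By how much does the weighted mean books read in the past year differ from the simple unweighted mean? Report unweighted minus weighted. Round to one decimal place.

11.4

Unweighted sum = 43 + 23 + 2 + 55 + 26 + 1 + 57 + 35 + 51 + 37 = 330
Unweighted mean = 330 / 10 = 33
Weighted sum = 43×1257 + 23×943 + 2×1672 + 55×291 + 26×362 + 1×1880 + 57×192 + 35×786 + 51×305 + 37×382
  = 54051 + 21689 + 3344 + 16005 + 9412 + 1880 + 10944 + 27510 + 15555 + 14134 = 174524
Sum of weights = 1257 + 943 + 1672 + 291 + 362 + 1880 + 192 + 786 + 305 + 382 = 8070
Weighted mean = 174524 / 8070 = 21.62627
Difference (unweighted minus weighted) = 11.37373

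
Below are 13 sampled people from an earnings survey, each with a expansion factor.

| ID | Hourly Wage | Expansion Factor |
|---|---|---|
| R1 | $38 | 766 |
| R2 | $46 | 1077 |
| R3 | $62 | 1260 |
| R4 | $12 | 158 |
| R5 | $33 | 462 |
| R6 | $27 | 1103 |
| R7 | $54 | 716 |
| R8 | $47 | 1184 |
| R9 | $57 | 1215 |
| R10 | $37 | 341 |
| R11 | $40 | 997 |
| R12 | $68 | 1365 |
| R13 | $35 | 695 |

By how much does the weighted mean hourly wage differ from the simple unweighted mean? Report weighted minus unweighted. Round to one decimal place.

Unweighted sum = 556
Unweighted mean = 556 / 13 = 42.769231
Weighted sum = 536902
Sum of weights = 11339
Weighted mean = 536902 / 11339 = 47.350031
Difference (weighted minus unweighted) = 4.5808001

4.6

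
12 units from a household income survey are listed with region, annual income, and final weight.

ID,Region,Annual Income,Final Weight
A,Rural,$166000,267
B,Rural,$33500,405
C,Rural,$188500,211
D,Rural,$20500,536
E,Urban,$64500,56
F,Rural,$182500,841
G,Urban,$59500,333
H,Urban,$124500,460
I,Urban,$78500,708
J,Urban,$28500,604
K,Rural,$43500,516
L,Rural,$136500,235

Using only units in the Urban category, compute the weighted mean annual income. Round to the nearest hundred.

71000

Urban rows: E, G, H, I, J
Weighted sum = 64500×56 + 59500×333 + 124500×460 + 78500×708 + 28500×604
  = 3612000 + 19813500 + 57270000 + 55578000 + 17214000 = 153487500
Sum of weights = 2161
Weighted mean = 153487500 / 2161 = 71026.145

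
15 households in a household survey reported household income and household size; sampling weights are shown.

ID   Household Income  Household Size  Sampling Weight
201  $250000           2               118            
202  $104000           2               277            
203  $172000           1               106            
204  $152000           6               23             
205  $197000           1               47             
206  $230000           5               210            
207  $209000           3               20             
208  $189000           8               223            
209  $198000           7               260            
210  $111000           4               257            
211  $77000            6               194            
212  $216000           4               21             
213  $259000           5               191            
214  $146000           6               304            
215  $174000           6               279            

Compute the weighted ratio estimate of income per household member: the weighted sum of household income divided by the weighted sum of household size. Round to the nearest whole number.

33999

Σ wᵢ·y = 425802000
Σ wᵢ·x = 12524
Ratio = 425802000 / 12524 = 33998.882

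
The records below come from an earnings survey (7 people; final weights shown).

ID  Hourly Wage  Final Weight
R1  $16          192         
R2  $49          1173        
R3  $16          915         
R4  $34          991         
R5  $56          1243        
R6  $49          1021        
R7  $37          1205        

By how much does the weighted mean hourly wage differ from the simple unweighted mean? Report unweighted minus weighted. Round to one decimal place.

Unweighted sum = 16 + 49 + 16 + 34 + 56 + 49 + 37 = 257
Unweighted mean = 257 / 7 = 36.714286
Weighted sum = 273105
Sum of weights = 192 + 1173 + 915 + 991 + 1243 + 1021 + 1205 = 6740
Weighted mean = 273105 / 6740 = 40.52003
Difference (unweighted minus weighted) = -3.805744

-3.8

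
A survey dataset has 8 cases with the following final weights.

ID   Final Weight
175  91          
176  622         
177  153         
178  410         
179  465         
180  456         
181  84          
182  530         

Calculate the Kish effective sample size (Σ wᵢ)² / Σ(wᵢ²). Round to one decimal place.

6.1

Σ wᵢ = 91 + 622 + 153 + 410 + 465 + 456 + 84 + 530 = 2811
Σ wᵢ² = 8281 + 386884 + 23409 + 168100 + 216225 + 207936 + 7056 + 280900 = 1298791
n_eff = 2811² / 1298791 = 7901721 / 1298791 = 6.083905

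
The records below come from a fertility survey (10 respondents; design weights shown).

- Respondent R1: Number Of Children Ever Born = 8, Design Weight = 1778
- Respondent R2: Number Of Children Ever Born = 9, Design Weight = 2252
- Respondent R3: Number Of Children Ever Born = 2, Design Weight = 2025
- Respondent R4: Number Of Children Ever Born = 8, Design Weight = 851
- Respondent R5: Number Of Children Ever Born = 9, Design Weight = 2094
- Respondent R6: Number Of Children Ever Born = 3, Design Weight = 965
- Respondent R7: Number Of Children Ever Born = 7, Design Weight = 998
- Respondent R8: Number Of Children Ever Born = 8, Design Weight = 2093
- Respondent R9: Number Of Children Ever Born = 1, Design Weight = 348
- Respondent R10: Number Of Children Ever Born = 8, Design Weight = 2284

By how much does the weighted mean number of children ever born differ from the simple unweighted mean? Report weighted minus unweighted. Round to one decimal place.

0.7

Unweighted sum = 63
Unweighted mean = 63 / 10 = 6.3
Weighted sum = 8×1778 + 9×2252 + 2×2025 + 8×851 + 9×2094 + 3×965 + 7×998 + 8×2093 + 1×348 + 8×2284
  = 14224 + 20268 + 4050 + 6808 + 18846 + 2895 + 6986 + 16744 + 348 + 18272 = 109441
Sum of weights = 1778 + 2252 + 2025 + 851 + 2094 + 965 + 998 + 2093 + 348 + 2284 = 15688
Weighted mean = 109441 / 15688 = 6.9760964
Difference (weighted minus unweighted) = 0.67609638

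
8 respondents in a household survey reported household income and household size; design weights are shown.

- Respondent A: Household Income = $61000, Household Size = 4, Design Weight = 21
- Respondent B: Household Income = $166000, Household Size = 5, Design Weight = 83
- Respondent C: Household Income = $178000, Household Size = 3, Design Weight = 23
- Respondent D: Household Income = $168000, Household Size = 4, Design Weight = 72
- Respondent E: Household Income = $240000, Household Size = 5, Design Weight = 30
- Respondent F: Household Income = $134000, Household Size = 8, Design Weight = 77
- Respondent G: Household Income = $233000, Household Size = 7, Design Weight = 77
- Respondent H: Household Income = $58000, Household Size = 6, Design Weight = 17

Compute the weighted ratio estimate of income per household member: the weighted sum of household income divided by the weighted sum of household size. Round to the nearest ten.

Σ wᵢ·y = 61000×21 + 166000×83 + 178000×23 + 168000×72 + 240000×30 + 134000×77 + 233000×77 + 58000×17
  = 67694000
Σ wᵢ·x = 4×21 + 5×83 + 3×23 + 4×72 + 5×30 + 8×77 + 7×77 + 6×17
  = 2263
Ratio = 67694000 / 2263 = 29913.389

29910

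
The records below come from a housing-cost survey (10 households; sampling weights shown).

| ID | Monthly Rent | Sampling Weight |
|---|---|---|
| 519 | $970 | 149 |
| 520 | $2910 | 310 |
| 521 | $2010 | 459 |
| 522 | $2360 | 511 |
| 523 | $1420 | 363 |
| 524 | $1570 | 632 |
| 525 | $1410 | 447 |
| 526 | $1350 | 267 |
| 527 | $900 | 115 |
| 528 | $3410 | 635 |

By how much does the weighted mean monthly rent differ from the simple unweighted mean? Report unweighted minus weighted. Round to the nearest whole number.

-212

Unweighted sum = 970 + 2910 + 2010 + 2360 + 1420 + 1570 + 1410 + 1350 + 900 + 3410 = 18310
Unweighted mean = 18310 / 10 = 1831
Weighted sum = 970×149 + 2910×310 + 2010×459 + 2360×511 + 1420×363 + 1570×632 + 1410×447 + 1350×267 + 900×115 + 3410×635
  = 144530 + 902100 + 922590 + 1205960 + 515460 + 992240 + 630270 + 360450 + 103500 + 2165350 = 7942450
Sum of weights = 149 + 310 + 459 + 511 + 363 + 632 + 447 + 267 + 115 + 635 = 3888
Weighted mean = 7942450 / 3888 = 2042.8112
Difference (unweighted minus weighted) = -211.81121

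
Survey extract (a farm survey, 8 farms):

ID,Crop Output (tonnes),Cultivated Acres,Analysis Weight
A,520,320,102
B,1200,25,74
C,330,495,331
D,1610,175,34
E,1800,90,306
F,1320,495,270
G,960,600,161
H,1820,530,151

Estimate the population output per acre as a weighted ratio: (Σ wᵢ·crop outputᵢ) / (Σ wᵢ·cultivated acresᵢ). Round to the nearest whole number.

3

Σ wᵢ·y = 520×102 + 1200×74 + 330×331 + 1610×34 + 1800×306 + 1320×270 + 960×161 + 1820×151
  = 53040 + 88800 + 109230 + 54740 + 550800 + 356400 + 154560 + 274820 = 1642390
Σ wᵢ·x = 320×102 + 25×74 + 495×331 + 175×34 + 90×306 + 495×270 + 600×161 + 530×151
  = 32640 + 1850 + 163845 + 5950 + 27540 + 133650 + 96600 + 80030 = 542105
Ratio = 1642390 / 542105 = 3.0296529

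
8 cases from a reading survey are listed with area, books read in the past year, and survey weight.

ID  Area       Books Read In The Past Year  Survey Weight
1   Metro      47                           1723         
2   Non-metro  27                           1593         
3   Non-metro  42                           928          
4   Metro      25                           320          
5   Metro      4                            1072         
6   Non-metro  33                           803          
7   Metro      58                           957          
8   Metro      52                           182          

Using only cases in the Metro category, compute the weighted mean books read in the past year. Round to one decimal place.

37.2

Metro rows: 1, 4, 5, 7, 8
Weighted sum = 158239
Sum of weights = 1723 + 320 + 1072 + 957 + 182 = 4254
Weighted mean = 158239 / 4254 = 37.197696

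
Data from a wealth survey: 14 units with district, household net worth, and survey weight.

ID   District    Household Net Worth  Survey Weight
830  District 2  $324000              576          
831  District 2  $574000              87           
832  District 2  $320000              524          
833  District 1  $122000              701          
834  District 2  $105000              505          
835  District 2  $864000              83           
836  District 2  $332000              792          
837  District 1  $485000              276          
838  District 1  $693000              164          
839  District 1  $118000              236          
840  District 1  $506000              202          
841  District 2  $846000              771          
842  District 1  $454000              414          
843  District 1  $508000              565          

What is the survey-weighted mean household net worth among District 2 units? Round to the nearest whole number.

432651

District 2 rows: 830, 831, 832, 834, 835, 836, 841
Weighted sum = 324000×576 + 574000×87 + 320000×524 + 105000×505 + 864000×83 + 332000×792 + 846000×771
  = 186624000 + 49938000 + 167680000 + 53025000 + 71712000 + 262944000 + 652266000 = 1444189000
Sum of weights = 576 + 87 + 524 + 505 + 83 + 792 + 771 = 3338
Weighted mean = 1444189000 / 3338 = 432650.99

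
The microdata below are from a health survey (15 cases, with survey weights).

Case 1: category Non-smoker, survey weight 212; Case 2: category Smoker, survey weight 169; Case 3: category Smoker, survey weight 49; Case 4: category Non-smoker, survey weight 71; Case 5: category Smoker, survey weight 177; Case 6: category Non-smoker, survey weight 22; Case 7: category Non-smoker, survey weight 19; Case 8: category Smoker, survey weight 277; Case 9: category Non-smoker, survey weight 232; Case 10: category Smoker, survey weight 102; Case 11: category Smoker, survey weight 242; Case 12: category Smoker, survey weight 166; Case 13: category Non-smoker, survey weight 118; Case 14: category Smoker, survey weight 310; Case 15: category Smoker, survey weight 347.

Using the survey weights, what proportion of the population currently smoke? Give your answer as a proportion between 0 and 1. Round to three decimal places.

Sum of weights for 'Smoker' = 169 + 49 + 177 + 277 + 102 + 242 + 166 + 310 + 347 = 1839
Total weight = 2513
Weighted proportion = 1839 / 2513 = 0.73179467

0.732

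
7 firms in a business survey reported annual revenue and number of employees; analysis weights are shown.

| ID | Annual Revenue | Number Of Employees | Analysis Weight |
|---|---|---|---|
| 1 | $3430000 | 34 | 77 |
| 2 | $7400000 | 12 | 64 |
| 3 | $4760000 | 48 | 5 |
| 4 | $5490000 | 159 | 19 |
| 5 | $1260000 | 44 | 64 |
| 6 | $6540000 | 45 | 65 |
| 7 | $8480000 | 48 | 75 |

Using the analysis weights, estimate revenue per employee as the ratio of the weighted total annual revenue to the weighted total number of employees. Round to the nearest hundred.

125600

Σ wᵢ·y = 3430000×77 + 7400000×64 + 4760000×5 + 5490000×19 + 1260000×64 + 6540000×65 + 8480000×75
  = 264110000 + 473600000 + 23800000 + 104310000 + 80640000 + 425100000 + 636000000 = 2007560000
Σ wᵢ·x = 34×77 + 12×64 + 48×5 + 159×19 + 44×64 + 45×65 + 48×75
  = 15988
Ratio = 2007560000 / 15988 = 125566.68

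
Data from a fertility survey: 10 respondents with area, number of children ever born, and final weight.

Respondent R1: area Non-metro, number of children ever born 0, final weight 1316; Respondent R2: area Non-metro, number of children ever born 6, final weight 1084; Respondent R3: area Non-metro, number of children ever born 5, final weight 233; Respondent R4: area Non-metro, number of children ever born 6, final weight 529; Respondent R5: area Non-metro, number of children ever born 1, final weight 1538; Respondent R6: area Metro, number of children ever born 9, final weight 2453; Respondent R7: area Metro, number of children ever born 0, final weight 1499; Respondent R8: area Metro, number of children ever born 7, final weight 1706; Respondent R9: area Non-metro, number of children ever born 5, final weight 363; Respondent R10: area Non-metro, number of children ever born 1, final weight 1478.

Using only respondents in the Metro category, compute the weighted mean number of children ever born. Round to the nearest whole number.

Metro rows: R6, R7, R8
Weighted sum = 9×2453 + 0×1499 + 7×1706
  = 22077 + 0 + 11942 = 34019
Sum of weights = 2453 + 1499 + 1706 = 5658
Weighted mean = 34019 / 5658 = 6.0125486

6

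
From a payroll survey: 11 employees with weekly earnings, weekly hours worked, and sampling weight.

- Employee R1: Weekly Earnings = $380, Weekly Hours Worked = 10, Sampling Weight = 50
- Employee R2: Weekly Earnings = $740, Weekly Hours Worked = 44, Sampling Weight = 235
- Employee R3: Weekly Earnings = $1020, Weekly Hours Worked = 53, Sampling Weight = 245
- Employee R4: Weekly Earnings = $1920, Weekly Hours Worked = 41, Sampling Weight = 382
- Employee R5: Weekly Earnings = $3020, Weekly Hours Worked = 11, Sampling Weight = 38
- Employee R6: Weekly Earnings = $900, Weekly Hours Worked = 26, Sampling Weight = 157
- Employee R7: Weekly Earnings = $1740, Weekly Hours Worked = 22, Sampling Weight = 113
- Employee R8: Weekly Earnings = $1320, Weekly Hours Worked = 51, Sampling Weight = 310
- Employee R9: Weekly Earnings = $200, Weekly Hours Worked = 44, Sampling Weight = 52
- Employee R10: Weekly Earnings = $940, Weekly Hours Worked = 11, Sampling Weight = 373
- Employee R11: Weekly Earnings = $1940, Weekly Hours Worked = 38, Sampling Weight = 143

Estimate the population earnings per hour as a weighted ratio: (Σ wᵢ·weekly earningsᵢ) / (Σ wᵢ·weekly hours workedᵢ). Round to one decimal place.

36.1

Σ wᵢ·y = 380×50 + 740×235 + 1020×245 + 1920×382 + 3020×38 + 900×157 + 1740×113 + 1320×310 + 200×52 + 940×373 + 1940×143
  = 19000 + 173900 + 249900 + 733440 + 114760 + 141300 + 196620 + 409200 + 10400 + 350620 + 277420 = 2676560
Σ wᵢ·x = 10×50 + 44×235 + 53×245 + 41×382 + 11×38 + 26×157 + 22×113 + 51×310 + 44×52 + 11×373 + 38×143
  = 500 + 10340 + 12985 + 15662 + 418 + 4082 + 2486 + 15810 + 2288 + 4103 + 5434 = 74108
Ratio = 2676560 / 74108 = 36.117018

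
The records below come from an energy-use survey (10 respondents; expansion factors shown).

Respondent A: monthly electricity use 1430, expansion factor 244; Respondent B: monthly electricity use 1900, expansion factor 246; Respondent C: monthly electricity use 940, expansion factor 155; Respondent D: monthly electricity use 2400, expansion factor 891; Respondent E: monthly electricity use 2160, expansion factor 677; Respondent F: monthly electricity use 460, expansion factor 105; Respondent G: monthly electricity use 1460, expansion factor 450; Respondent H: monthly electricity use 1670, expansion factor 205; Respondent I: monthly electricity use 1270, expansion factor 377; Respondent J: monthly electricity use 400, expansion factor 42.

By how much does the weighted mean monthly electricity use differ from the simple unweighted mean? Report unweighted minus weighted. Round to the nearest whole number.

-391

Unweighted sum = 1430 + 1900 + 940 + 2400 + 2160 + 460 + 1460 + 1670 + 1270 + 400 = 14090
Unweighted mean = 14090 / 10 = 1409
Weighted sum = 6105980
Sum of weights = 244 + 246 + 155 + 891 + 677 + 105 + 450 + 205 + 377 + 42 = 3392
Weighted mean = 6105980 / 3392 = 1800.112
Difference (unweighted minus weighted) = -391.11203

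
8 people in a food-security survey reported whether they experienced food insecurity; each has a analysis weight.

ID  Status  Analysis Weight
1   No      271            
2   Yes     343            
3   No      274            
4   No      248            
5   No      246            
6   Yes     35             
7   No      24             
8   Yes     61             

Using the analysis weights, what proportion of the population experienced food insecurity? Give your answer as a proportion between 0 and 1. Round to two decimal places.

0.29

Sum of weights for 'Yes' = 343 + 35 + 61 = 439
Total weight = 1502
Weighted proportion = 439 / 1502 = 0.29227696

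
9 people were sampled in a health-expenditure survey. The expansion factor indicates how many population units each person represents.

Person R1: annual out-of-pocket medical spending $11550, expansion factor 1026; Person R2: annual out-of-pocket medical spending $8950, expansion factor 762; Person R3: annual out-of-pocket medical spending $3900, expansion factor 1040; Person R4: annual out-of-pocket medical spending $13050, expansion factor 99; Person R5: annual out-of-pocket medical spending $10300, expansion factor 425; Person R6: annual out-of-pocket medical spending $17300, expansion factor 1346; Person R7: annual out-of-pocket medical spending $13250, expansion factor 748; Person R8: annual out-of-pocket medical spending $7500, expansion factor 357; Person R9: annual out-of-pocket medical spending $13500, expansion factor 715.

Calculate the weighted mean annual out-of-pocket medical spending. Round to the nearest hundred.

Weighted sum = 11550×1026 + 8950×762 + 3900×1040 + 13050×99 + 10300×425 + 17300×1346 + 13250×748 + 7500×357 + 13500×715
  = 11850300 + 6819900 + 4056000 + 1291950 + 4377500 + 23285800 + 9911000 + 2677500 + 9652500 = 73922450
Sum of weights = 1026 + 762 + 1040 + 99 + 425 + 1346 + 748 + 357 + 715 = 6518
Weighted mean = 73922450 / 6518 = 11341.278

11300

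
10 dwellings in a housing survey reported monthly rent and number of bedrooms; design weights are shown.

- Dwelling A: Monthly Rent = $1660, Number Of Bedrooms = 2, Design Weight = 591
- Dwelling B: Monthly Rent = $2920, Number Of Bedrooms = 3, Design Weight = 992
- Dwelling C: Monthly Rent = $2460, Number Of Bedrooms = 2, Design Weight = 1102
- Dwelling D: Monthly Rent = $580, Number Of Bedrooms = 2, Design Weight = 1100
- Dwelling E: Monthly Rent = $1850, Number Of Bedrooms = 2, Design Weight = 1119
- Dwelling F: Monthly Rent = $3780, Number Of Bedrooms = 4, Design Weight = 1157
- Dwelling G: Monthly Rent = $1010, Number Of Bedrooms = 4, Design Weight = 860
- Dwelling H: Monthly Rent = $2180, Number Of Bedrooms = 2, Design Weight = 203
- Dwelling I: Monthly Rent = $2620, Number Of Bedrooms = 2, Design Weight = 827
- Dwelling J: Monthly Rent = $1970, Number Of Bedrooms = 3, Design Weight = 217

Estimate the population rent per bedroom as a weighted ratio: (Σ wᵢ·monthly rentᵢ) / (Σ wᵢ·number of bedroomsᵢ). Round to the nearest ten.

Σ wᵢ·y = 1660×591 + 2920×992 + 2460×1102 + 580×1100 + 1850×1119 + 3780×1157 + 1010×860 + 2180×203 + 2620×827 + 1970×217
  = 17575600
Σ wᵢ·x = 21579
Ratio = 17575600 / 21579 = 814.47704

810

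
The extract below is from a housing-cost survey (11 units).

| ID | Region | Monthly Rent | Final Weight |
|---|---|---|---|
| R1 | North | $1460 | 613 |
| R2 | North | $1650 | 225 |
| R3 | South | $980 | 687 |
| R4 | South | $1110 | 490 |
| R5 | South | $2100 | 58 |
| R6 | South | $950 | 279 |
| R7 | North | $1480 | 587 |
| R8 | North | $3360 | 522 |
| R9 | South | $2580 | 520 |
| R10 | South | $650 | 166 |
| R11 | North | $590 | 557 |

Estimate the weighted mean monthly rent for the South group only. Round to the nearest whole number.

South rows: R3, R4, R5, R6, R9, R10
Weighted sum = 980×687 + 1110×490 + 2100×58 + 950×279 + 2580×520 + 650×166
  = 3053510
Sum of weights = 687 + 490 + 58 + 279 + 520 + 166 = 2200
Weighted mean = 3053510 / 2200 = 1387.9591

1388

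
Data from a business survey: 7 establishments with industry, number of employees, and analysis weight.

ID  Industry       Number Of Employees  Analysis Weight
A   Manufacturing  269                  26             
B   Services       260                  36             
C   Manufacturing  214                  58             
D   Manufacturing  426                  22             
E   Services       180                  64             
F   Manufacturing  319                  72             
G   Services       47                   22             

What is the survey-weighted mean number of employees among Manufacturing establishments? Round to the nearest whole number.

Manufacturing rows: A, C, D, F
Weighted sum = 269×26 + 214×58 + 426×22 + 319×72
  = 6994 + 12412 + 9372 + 22968 = 51746
Sum of weights = 26 + 58 + 22 + 72 = 178
Weighted mean = 51746 / 178 = 290.70787

291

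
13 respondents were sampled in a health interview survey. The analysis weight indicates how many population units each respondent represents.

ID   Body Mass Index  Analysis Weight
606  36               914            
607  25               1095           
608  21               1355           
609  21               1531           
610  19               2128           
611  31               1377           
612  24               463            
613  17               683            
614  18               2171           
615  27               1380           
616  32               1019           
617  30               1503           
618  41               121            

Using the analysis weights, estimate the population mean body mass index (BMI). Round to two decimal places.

24.51

Weighted sum = 385724
Sum of weights = 15740
Weighted mean = 385724 / 15740 = 24.505972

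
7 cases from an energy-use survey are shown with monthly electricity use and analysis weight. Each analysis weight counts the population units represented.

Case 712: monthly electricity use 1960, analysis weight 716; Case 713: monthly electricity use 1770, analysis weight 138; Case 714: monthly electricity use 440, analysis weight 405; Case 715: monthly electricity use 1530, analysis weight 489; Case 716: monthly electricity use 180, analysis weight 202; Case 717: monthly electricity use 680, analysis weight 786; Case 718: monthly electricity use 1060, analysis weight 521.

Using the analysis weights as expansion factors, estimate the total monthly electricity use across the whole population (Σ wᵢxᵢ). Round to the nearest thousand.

3697000

Weighted total = 1960×716 + 1770×138 + 440×405 + 1530×489 + 180×202 + 680×786 + 1060×521
  = 3697090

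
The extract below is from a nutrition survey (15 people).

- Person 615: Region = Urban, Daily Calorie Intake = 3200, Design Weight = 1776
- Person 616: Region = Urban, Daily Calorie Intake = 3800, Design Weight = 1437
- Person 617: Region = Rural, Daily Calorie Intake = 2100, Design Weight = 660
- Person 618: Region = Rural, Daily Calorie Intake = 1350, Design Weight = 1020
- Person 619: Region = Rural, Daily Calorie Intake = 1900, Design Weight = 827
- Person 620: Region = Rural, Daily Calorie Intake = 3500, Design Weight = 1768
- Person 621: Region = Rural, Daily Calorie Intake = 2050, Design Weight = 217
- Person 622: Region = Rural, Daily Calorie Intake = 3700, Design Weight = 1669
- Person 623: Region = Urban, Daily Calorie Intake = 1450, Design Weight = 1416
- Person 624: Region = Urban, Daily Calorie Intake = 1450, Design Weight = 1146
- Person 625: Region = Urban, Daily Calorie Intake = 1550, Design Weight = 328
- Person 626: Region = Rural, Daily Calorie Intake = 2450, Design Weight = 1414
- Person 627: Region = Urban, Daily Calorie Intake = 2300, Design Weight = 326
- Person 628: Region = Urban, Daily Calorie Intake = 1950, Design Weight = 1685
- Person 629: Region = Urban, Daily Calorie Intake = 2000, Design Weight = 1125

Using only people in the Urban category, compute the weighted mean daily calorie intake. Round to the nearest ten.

2340

Urban rows: 615, 616, 623, 624, 625, 627, 628, 629
Weighted sum = 3200×1776 + 3800×1437 + 1450×1416 + 1450×1146 + 1550×328 + 2300×326 + 1950×1685 + 2000×1125
  = 5683200 + 5460600 + 2053200 + 1661700 + 508400 + 749800 + 3285750 + 2250000 = 21652650
Sum of weights = 1776 + 1437 + 1416 + 1146 + 328 + 326 + 1685 + 1125 = 9239
Weighted mean = 21652650 / 9239 = 2343.614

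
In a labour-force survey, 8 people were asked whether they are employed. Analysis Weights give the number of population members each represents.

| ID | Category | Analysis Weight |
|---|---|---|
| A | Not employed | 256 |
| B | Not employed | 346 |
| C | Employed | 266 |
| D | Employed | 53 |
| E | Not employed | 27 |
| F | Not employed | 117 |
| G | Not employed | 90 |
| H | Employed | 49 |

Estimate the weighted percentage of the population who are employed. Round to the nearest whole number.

Sum of weights for 'Employed' = 266 + 53 + 49 = 368
Total weight = 256 + 346 + 266 + 53 + 27 + 117 + 90 + 49 = 1204
Weighted proportion = 368 / 1204 = 0.30564784 → 30.564784%

31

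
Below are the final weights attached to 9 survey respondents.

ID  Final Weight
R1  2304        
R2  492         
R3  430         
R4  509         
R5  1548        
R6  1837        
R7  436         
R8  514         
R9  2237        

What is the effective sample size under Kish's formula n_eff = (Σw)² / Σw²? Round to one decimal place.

Σ wᵢ = 2304 + 492 + 430 + 509 + 1548 + 1837 + 436 + 514 + 2237 = 10307
Σ wᵢ² = 5308416 + 242064 + 184900 + 259081 + 2396304 + 3374569 + 190096 + 264196 + 5004169 = 17223795
n_eff = 10307² / 17223795 = 106234249 / 17223795 = 6.167877

6.2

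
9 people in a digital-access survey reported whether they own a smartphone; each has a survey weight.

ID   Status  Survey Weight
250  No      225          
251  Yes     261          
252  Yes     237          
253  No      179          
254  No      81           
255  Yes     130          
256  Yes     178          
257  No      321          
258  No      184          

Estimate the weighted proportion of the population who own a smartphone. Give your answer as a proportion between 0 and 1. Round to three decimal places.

Sum of weights for 'Yes' = 261 + 237 + 130 + 178 = 806
Total weight = 1796
Weighted proportion = 806 / 1796 = 0.44877506

0.449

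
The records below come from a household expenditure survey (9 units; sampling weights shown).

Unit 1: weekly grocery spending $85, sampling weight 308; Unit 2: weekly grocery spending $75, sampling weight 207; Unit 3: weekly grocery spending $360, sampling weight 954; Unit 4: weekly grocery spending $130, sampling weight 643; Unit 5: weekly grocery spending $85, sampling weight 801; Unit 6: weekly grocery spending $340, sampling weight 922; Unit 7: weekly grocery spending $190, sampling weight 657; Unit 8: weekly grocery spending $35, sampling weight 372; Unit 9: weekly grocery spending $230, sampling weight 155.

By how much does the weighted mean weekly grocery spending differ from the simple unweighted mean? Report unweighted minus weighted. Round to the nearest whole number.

Unweighted sum = 85 + 75 + 360 + 130 + 85 + 340 + 190 + 35 + 230 = 1530
Unweighted mean = 1530 / 9 = 170
Weighted sum = 85×308 + 75×207 + 360×954 + 130×643 + 85×801 + 340×922 + 190×657 + 35×372 + 230×155
  = 26180 + 15525 + 343440 + 83590 + 68085 + 313480 + 124830 + 13020 + 35650 = 1023800
Sum of weights = 308 + 207 + 954 + 643 + 801 + 922 + 657 + 372 + 155 = 5019
Weighted mean = 1023800 / 5019 = 203.98486
Difference (unweighted minus weighted) = -33.984858

-34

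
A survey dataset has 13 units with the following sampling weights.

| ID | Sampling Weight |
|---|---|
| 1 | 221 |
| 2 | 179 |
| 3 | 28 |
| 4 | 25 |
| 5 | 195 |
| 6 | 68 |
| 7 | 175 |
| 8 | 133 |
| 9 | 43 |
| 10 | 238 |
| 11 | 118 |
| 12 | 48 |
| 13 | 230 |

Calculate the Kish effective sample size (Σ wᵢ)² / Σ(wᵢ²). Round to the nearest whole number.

10

Σ wᵢ = 1701
Σ wᵢ² = 300875
n_eff = 1701² / 300875 = 2893401 / 300875 = 9.6166215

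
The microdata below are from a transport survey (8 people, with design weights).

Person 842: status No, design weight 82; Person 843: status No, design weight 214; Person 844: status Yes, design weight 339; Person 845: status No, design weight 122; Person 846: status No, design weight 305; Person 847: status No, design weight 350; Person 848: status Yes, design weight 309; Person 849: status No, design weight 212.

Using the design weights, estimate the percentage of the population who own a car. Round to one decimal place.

33.5

Sum of weights for 'Yes' = 339 + 309 = 648
Total weight = 1933
Weighted proportion = 648 / 1933 = 0.33523021 → 33.523021%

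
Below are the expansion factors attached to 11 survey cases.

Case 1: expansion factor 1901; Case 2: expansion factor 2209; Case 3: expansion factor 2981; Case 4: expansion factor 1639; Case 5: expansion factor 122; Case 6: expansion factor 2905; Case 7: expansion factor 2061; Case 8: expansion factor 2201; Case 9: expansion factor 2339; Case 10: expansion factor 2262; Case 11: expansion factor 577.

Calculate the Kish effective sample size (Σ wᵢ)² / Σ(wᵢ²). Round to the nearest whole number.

9

Σ wᵢ = 1901 + 2209 + 2981 + 1639 + 122 + 2905 + 2061 + 2201 + 2339 + 2262 + 577 = 21197
Σ wᵢ² = 48532689
n_eff = 21197² / 48532689 = 449312809 / 48532689 = 9.2579418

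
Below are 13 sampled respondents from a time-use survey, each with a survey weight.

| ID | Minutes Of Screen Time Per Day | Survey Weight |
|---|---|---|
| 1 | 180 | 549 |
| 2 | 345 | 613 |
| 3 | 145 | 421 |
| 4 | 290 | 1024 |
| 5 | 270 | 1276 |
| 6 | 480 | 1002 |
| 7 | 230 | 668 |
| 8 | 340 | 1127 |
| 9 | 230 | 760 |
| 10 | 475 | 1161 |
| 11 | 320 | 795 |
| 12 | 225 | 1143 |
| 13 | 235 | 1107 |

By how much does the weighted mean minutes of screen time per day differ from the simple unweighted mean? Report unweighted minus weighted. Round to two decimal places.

Unweighted sum = 3765
Unweighted mean = 3765 / 13 = 289.61538
Weighted sum = 3528605
Sum of weights = 11646
Weighted mean = 3528605 / 11646 = 302.98858
Difference (unweighted minus weighted) = -13.373195

-13.37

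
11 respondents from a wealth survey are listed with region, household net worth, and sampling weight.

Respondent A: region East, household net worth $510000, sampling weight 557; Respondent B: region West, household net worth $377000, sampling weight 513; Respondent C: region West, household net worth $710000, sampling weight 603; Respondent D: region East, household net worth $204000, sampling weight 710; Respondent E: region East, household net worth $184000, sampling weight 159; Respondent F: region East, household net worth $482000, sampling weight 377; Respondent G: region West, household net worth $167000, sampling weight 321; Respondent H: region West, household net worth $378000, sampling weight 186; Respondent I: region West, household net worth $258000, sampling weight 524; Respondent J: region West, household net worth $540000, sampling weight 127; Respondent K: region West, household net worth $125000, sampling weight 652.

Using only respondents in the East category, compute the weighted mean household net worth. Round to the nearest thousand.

East rows: A, D, E, F
Weighted sum = 510000×557 + 204000×710 + 184000×159 + 482000×377
  = 284070000 + 144840000 + 29256000 + 181714000 = 639880000
Sum of weights = 557 + 710 + 159 + 377 = 1803
Weighted mean = 639880000 / 1803 = 354897.39

355000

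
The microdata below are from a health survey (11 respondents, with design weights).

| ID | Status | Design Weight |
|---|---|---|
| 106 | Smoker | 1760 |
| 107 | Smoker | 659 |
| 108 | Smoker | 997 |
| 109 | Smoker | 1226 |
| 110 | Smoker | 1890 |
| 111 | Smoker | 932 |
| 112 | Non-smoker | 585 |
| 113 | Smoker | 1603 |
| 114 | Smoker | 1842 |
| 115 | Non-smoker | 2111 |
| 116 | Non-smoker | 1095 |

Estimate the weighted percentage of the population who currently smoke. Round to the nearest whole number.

Sum of weights for 'Smoker' = 1760 + 659 + 997 + 1226 + 1890 + 932 + 1603 + 1842 = 10909
Total weight = 14700
Weighted proportion = 10909 / 14700 = 0.74210884 → 74.210884%

74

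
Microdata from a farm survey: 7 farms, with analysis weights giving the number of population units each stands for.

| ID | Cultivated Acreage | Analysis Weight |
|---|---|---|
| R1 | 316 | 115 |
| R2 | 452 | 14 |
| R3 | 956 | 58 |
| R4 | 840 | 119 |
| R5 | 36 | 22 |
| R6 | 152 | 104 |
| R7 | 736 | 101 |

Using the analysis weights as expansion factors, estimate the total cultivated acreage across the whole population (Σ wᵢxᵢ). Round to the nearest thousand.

Weighted total = 316×115 + 452×14 + 956×58 + 840×119 + 36×22 + 152×104 + 736×101
  = 36340 + 6328 + 55448 + 99960 + 792 + 15808 + 74336 = 289012

289000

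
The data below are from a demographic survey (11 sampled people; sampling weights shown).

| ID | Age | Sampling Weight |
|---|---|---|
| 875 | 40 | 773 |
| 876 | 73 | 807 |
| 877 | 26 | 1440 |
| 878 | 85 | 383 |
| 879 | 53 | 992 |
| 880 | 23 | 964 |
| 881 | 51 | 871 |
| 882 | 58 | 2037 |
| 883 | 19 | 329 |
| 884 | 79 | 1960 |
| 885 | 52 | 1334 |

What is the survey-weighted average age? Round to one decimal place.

Weighted sum = 40×773 + 73×807 + 26×1440 + 85×383 + 53×992 + 23×964 + 51×871 + 58×2037 + 19×329 + 79×1960 + 52×1334
  = 627600
Sum of weights = 773 + 807 + 1440 + 383 + 992 + 964 + 871 + 2037 + 329 + 1960 + 1334 = 11890
Weighted mean = 627600 / 11890 = 52.783852

52.8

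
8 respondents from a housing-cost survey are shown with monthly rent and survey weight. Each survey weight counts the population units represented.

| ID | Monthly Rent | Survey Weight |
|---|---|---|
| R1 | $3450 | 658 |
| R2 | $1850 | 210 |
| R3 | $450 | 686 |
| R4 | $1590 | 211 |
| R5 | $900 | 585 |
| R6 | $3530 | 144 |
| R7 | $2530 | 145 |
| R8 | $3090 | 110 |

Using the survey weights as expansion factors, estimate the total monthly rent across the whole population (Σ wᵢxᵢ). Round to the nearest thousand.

Weighted total = 3450×658 + 1850×210 + 450×686 + 1590×211 + 900×585 + 3530×144 + 2530×145 + 3090×110
  = 5044360

5044000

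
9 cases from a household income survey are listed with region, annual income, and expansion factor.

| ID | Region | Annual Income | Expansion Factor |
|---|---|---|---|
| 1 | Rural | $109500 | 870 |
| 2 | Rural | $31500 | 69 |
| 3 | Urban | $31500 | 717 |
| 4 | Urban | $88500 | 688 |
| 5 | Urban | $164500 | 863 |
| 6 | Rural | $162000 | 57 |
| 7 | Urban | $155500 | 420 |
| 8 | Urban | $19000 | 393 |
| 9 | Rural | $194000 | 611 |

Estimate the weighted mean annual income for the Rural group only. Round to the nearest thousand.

Rural rows: 1, 2, 6, 9
Weighted sum = 109500×870 + 31500×69 + 162000×57 + 194000×611
  = 225206500
Sum of weights = 870 + 69 + 57 + 611 = 1607
Weighted mean = 225206500 / 1607 = 140140.95

140000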